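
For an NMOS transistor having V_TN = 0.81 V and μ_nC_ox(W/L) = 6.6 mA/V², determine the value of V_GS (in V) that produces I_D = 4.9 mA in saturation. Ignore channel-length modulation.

In saturation I_D = ½ k_n (V_GS − V_TN)², so V_GS − V_TN = √(2 I_D / k_n) = √(2 × 4.9 / 6.6) = 1.22 V.
V_GS = 0.81 + 1.22 = 2.03 V.

V_GS = 2.03 V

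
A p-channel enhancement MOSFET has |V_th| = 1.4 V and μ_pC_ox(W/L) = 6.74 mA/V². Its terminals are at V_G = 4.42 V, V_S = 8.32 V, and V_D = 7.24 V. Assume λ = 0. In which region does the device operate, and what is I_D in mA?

V_SG = V_S − V_G = 8.32 − 4.42 = 3.9 V; V_SD = V_S − V_D = 8.32 − 7.24 = 1.08 V.
V_ov = V_SG − |V_th| = 3.9 − 1.4 = 2.5 V.
Since V_SD = 1.08 V < V_ov = 2.5 V, the device is in the triode region.
I_D = k_p [V_ov · V_SD − ½ V_SD²] = 6.74 × [2.5 × 1.08 − 0.5 × 1.08²] = 14.3 mA.

Triode; I_D = 14.3 mA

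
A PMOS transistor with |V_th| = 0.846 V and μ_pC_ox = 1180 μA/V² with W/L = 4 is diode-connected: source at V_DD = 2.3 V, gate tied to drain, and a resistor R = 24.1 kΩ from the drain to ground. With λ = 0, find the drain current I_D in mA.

I_D = 0.0541 mA

With gate tied to drain, V_SG = V_SD ≥ V_SG − |V_th|, so the device is in saturation.
k_p = μ_pC_ox · (W/L) = 4.72 mA/V².
KCL at the drain: ½ k_p (V_SG − |V_th|)² = (V_DD − V_SG)/R.
Let x = V_SG − 0.846. Then 56.9 x² + x − 1.454 = 0, giving x = 0.151 V (positive root), so V_SG = 0.997 V.
I_D = (V_DD − V_SG)/R = (2.3 − 0.997) / 24.1 = 0.0541 mA.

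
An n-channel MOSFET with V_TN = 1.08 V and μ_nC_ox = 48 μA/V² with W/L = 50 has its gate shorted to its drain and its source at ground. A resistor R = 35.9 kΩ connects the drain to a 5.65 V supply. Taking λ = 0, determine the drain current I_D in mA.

With gate tied to drain, V_GS = V_DS ≥ V_GS − V_TN, so the device is in saturation.
k_n = μ_nC_ox · (W/L) = 2.4 mA/V².
KCL at the drain: ½ k_n (V_GS − V_TN)² = (V_DD − V_GS)/R.
Let x = V_GS − 1.08. Then 43.1 x² + x − 4.57 = 0, giving x = 0.314 V (positive root), so V_GS = 1.39 V.
I_D = (V_DD − V_GS)/R = (5.65 − 1.39) / 35.9 = 0.119 mA.

I_D = 0.119 mA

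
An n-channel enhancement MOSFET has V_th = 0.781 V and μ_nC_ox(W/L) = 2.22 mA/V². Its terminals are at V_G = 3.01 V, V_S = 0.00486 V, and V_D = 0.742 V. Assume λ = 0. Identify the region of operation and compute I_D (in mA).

V_GS = V_G − V_S = 3.01 − 0.00486 = 3.01 V; V_DS = V_D − V_S = 0.742 − 0.00486 = 0.737 V.
V_ov = V_GS − V_th = 3.01 − 0.781 = 2.22 V.
Since V_DS = 0.737 V < V_ov = 2.22 V, the device is in the triode region.
I_D = k_n [V_ov · V_DS − ½ V_DS²] = 2.22 × [2.22 × 0.737 − 0.5 × 0.737²] = 3.04 mA.

Triode; I_D = 3.04 mA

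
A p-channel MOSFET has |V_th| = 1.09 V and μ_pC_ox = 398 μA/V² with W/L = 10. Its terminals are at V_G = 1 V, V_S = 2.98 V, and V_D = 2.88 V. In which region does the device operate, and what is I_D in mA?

Triode; I_D = 0.334 mA

V_SG = V_S − V_G = 2.98 − 1 = 1.98 V; V_SD = V_S − V_D = 2.98 − 2.88 = 0.1 V.
k_p = μ_pC_ox · (W/L) = 3.98 mA/V².
V_ov = V_SG − |V_th| = 1.98 − 1.09 = 0.89 V.
Since V_SD = 0.1 V < V_ov = 0.89 V, the device is in the triode region.
I_D = k_p [V_ov · V_SD − ½ V_SD²] = 3.98 × [0.89 × 0.1 − 0.5 × 0.1²] = 0.334 mA.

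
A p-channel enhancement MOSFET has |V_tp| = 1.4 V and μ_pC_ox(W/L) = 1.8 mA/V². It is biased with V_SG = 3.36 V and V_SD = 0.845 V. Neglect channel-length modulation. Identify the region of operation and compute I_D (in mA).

V_ov = V_SG − |V_tp| = 3.36 − 1.4 = 1.96 V.
Since V_SD = 0.845 V < V_ov = 1.96 V, the device is in the triode region.
I_D = k_p [V_ov · V_SD − ½ V_SD²] = 1.8 × [1.96 × 0.845 − 0.5 × 0.845²] = 2.34 mA.

Triode; I_D = 2.34 mA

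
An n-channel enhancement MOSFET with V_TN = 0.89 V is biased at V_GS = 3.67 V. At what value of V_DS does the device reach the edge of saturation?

The boundary between triode and saturation is V_DS = V_GS − V_TN = V_ov.
V_ov = 3.67 − 0.89 = 2.78 V.

V_DS,sat = 2.78 V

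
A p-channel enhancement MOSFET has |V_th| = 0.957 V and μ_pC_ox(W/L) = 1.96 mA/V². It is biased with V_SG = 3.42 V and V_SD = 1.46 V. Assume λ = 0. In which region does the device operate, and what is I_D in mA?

V_ov = V_SG − |V_th| = 3.42 − 0.957 = 2.46 V.
Since V_SD = 1.46 V < V_ov = 2.46 V, the device is in the triode region.
I_D = k_p [V_ov · V_SD − ½ V_SD²] = 1.96 × [2.46 × 1.46 − 0.5 × 1.46²] = 4.96 mA.

Triode; I_D = 4.96 mA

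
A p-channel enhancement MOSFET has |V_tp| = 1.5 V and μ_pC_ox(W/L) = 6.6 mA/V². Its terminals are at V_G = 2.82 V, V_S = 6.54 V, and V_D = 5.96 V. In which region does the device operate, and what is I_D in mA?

V_SG = V_S − V_G = 6.54 − 2.82 = 3.72 V; V_SD = V_S − V_D = 6.54 − 5.96 = 0.58 V.
V_ov = V_SG − |V_tp| = 3.72 − 1.5 = 2.22 V.
Since V_SD = 0.58 V < V_ov = 2.22 V, the device is in the triode region.
I_D = k_p [V_ov · V_SD − ½ V_SD²] = 6.6 × [2.22 × 0.58 − 0.5 × 0.58²] = 7.39 mA.

Triode; I_D = 7.39 mA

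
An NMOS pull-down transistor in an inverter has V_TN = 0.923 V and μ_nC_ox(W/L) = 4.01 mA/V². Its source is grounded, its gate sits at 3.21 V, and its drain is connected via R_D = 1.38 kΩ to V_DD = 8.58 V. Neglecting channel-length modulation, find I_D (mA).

I_D = 5.68 mA

V_GS = V_G = 3.21 V, so V_ov = 3.21 − 0.923 = 2.29 V.
Assume saturation: I_D = ½ k_n V_ov² = 0.5 × 4.01 × 2.29² = 10.5 mA, giving V_DS = V_DD − I_D R_D = 8.58 − 10.5 × 1.38 = -5.89 V.
But -5.89 V < V_ov = 2.29 V, so the device is actually in triode.
In triode I_D = k_n[V_ov V_DS − ½ V_DS²] and I_D = (V_DD − V_DS)/R_D. Equating: 2.77 V_DS² − 13.66 V_DS + 8.58 = 0, giving V_DS = 0.739 V (the root below V_ov).
I_D = (8.58 − 0.739) / 1.38 = 5.68 mA.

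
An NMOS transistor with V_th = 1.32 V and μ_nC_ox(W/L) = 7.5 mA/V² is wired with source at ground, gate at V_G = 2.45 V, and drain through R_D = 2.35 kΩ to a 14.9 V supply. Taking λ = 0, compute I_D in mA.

I_D = 4.79 mA

V_GS = V_G = 2.45 V, so V_ov = 2.45 − 1.32 = 1.13 V.
Assume saturation: I_D = ½ k_n V_ov² = 0.5 × 7.5 × 1.13² = 4.79 mA, giving V_DS = V_DD − I_D R_D = 14.9 − 4.79 × 2.35 = 3.65 V.
V_DS = 3.65 V ≥ V_ov = 1.13 V, confirming saturation.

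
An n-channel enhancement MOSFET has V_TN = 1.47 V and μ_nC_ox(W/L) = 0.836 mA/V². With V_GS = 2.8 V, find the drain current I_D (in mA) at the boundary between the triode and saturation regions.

I_D = 0.739 mA

At the boundary V_DS = V_ov = V_GS − V_TN = 2.8 − 1.47 = 1.33 V.
I_D = ½ k_n V_ov² = 0.5 × 0.836 × 1.33² = 0.739 mA.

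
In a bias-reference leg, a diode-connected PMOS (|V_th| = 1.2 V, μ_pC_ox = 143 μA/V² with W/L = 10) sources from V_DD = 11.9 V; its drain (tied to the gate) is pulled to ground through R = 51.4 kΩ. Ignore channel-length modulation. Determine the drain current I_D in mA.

I_D = 0.198 mA

With gate tied to drain, V_SG = V_SD ≥ V_SG − |V_th|, so the device is in saturation.
k_p = μ_pC_ox · (W/L) = 1.43 mA/V².
KCL at the drain: ½ k_p (V_SG − |V_th|)² = (V_DD − V_SG)/R.
Let x = V_SG − 1.2. Then 36.8 x² + x − 10.7 = 0, giving x = 0.526 V (positive root), so V_SG = 1.73 V.
I_D = (V_DD − V_SG)/R = (11.9 − 1.73) / 51.4 = 0.198 mA.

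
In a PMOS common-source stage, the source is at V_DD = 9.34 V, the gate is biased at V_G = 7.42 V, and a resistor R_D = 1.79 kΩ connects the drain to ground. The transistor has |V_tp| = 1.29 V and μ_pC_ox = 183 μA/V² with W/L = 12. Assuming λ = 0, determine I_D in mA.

V_SG = V_DD − V_G = 9.34 − 7.42 = 1.92 V, so V_ov = 1.92 − 1.29 = 0.63 V.
k_p = μ_pC_ox · (W/L) = 2.196 mA/V².
Assume saturation: I_D = ½ k_p V_ov² = 0.5 × 2.196 × 0.63² = 0.436 mA, giving V_SD = V_DD − I_D R_D = 9.34 − 0.436 × 1.79 = 8.56 V.
V_SD = 8.56 V ≥ V_ov = 0.63 V, confirming saturation.

I_D = 0.436 mA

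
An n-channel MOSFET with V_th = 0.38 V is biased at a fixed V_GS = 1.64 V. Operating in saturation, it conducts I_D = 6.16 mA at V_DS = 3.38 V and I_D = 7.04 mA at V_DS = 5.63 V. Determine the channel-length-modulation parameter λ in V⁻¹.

With V_GS fixed, I_D ∝ (1 + λ V_DS) in saturation, so I_D2/I_D1 = (1 + λ V_DS2)/(1 + λ V_DS1).
7.04/6.16 = 1.143 = (1 + 5.63 λ)/(1 + 3.38 λ).
Solving: λ (I_D1 V_DS2 − I_D2 V_DS1) = I_D2 − I_D1, so λ = (7.04 − 6.16) / (6.16 × 5.63 − 7.04 × 3.38) = 0.88 / 10.9 = 0.0808 V⁻¹.

λ = 0.0808 V⁻¹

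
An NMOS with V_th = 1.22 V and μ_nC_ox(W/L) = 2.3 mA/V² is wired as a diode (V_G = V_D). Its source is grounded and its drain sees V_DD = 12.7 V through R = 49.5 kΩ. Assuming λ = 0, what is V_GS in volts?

V_GS = 1.66 V

With gate tied to drain, V_GS = V_DS ≥ V_GS − V_th, so the device is in saturation.
KCL at the drain: ½ k_n (V_GS − V_th)² = (V_DD − V_GS)/R.
Let x = V_GS − 1.22. Then 56.9 x² + x − 11.48 = 0, giving x = 0.44 V (positive root), so V_GS = 1.66 V.
I_D = (V_DD − V_GS)/R = (12.7 − 1.66) / 49.5 = 0.223 mA.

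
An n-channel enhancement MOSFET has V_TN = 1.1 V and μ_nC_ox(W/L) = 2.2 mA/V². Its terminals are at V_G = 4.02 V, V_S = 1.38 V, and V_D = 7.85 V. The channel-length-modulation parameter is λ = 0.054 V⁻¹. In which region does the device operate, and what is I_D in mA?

Saturation; I_D = 3.52 mA

V_GS = V_G − V_S = 4.02 − 1.38 = 2.64 V; V_DS = V_D − V_S = 7.85 − 1.38 = 6.47 V.
V_ov = V_GS − V_TN = 2.64 − 1.1 = 1.54 V.
Since V_DS = 6.47 V ≥ V_ov = 1.54 V, the device is in saturation.
I_D = ½ k_n V_ov² (1 + λ V_DS) = 0.5 × 2.2 × 1.54² × (1 + 0.054 × 6.47) = 3.52 mA.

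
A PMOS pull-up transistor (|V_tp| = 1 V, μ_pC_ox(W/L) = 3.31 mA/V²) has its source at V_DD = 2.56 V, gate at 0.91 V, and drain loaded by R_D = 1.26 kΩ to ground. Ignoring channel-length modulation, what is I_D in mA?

I_D = 0.699 mA

V_SG = V_DD − V_G = 2.56 − 0.91 = 1.65 V, so V_ov = 1.65 − 1 = 0.65 V.
Assume saturation: I_D = ½ k_p V_ov² = 0.5 × 3.31 × 0.65² = 0.699 mA, giving V_SD = V_DD − I_D R_D = 2.56 − 0.699 × 1.26 = 1.68 V.
V_SD = 1.68 V ≥ V_ov = 0.65 V, confirming saturation.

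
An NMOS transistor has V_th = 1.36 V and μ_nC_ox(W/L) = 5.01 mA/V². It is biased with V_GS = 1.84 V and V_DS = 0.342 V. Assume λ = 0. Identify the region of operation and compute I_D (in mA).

V_ov = V_GS − V_th = 1.84 − 1.36 = 0.48 V.
Since V_DS = 0.342 V < V_ov = 0.48 V, the device is in the triode region.
I_D = k_n [V_ov · V_DS − ½ V_DS²] = 5.01 × [0.48 × 0.342 − 0.5 × 0.342²] = 0.529 mA.

Triode; I_D = 0.529 mA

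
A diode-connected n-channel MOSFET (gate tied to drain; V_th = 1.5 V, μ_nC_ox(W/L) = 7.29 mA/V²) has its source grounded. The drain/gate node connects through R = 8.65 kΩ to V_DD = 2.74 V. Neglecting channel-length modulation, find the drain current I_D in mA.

With gate tied to drain, V_GS = V_DS ≥ V_GS − V_th, so the device is in saturation.
KCL at the drain: ½ k_n (V_GS − V_th)² = (V_DD − V_GS)/R.
Let x = V_GS − 1.5. Then 31.5 x² + x − 1.24 = 0, giving x = 0.183 V (positive root), so V_GS = 1.68 V.
I_D = (V_DD − V_GS)/R = (2.74 − 1.68) / 8.65 = 0.122 mA.

I_D = 0.122 mA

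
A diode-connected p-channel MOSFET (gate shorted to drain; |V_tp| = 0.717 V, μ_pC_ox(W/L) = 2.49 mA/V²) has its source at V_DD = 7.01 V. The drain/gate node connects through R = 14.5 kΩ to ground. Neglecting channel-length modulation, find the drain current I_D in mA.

I_D = 0.395 mA

With gate tied to drain, V_SG = V_SD ≥ V_SG − |V_tp|, so the device is in saturation.
KCL at the drain: ½ k_p (V_SG − |V_tp|)² = (V_DD − V_SG)/R.
Let x = V_SG − 0.717. Then 18.1 x² + x − 6.293 = 0, giving x = 0.563 V (positive root), so V_SG = 1.28 V.
I_D = (V_DD − V_SG)/R = (7.01 − 1.28) / 14.5 = 0.395 mA.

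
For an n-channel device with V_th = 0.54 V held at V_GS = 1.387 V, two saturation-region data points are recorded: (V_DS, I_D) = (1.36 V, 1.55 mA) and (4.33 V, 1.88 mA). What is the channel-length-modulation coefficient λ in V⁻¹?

With V_GS fixed, I_D ∝ (1 + λ V_DS) in saturation, so I_D2/I_D1 = (1 + λ V_DS2)/(1 + λ V_DS1).
1.88/1.55 = 1.213 = (1 + 4.33 λ)/(1 + 1.36 λ).
Solving: λ (I_D1 V_DS2 − I_D2 V_DS1) = I_D2 − I_D1, so λ = (1.88 − 1.55) / (1.55 × 4.33 − 1.88 × 1.36) = 0.33 / 4.15 = 0.0794 V⁻¹.

λ = 0.0794 V⁻¹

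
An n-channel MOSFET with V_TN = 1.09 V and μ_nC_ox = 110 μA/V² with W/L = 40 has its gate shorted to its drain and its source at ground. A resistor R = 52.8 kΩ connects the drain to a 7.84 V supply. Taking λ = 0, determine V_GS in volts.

V_GS = 1.33 V

With gate tied to drain, V_GS = V_DS ≥ V_GS − V_TN, so the device is in saturation.
k_n = μ_nC_ox · (W/L) = 4.4 mA/V².
KCL at the drain: ½ k_n (V_GS − V_TN)² = (V_DD − V_GS)/R.
Let x = V_GS − 1.09. Then 116 x² + x − 6.75 = 0, giving x = 0.237 V (positive root), so V_GS = 1.33 V.
I_D = (V_DD − V_GS)/R = (7.84 − 1.33) / 52.8 = 0.123 mA.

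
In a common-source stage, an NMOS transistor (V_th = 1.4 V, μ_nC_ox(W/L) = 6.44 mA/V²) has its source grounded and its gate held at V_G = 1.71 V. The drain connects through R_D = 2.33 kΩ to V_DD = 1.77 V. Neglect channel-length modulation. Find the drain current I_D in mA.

V_GS = V_G = 1.71 V, so V_ov = 1.71 − 1.4 = 0.31 V.
Assume saturation: I_D = ½ k_n V_ov² = 0.5 × 6.44 × 0.31² = 0.309 mA, giving V_DS = V_DD − I_D R_D = 1.77 − 0.309 × 2.33 = 1.05 V.
V_DS = 1.05 V ≥ V_ov = 0.31 V, confirming saturation.

I_D = 0.309 mA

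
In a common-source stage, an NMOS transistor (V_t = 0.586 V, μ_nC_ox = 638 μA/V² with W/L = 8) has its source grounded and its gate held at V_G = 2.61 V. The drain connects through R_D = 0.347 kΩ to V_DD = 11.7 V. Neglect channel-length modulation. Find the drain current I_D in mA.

V_GS = V_G = 2.61 V, so V_ov = 2.61 − 0.586 = 2.02 V.
k_n = μ_nC_ox · (W/L) = 5.104 mA/V².
Assume saturation: I_D = ½ k_n V_ov² = 0.5 × 5.104 × 2.02² = 10.5 mA, giving V_DS = V_DD − I_D R_D = 11.7 − 10.5 × 0.347 = 8.07 V.
V_DS = 8.07 V ≥ V_ov = 2.02 V, confirming saturation.

I_D = 10.5 mA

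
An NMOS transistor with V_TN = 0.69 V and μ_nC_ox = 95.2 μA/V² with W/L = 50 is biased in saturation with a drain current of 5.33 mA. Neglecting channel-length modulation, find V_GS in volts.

V_GS = 2.19 V

k_n = μ_nC_ox · (W/L) = 4.76 mA/V².
In saturation I_D = ½ k_n (V_GS − V_TN)², so V_GS − V_TN = √(2 I_D / k_n) = √(2 × 5.33 / 4.76) = 1.5 V.
V_GS = 0.69 + 1.5 = 2.19 V.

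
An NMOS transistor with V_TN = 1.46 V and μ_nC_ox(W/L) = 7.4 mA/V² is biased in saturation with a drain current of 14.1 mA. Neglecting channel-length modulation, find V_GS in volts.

V_GS = 3.41 V

In saturation I_D = ½ k_n (V_GS − V_TN)², so V_GS − V_TN = √(2 I_D / k_n) = √(2 × 14.1 / 7.4) = 1.95 V.
V_GS = 1.46 + 1.95 = 3.41 V.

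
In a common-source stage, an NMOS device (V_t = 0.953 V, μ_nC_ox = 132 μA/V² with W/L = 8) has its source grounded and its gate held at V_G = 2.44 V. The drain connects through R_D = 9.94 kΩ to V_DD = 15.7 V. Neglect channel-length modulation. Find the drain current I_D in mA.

I_D = 1.17 mA

V_GS = V_G = 2.44 V, so V_ov = 2.44 − 0.953 = 1.49 V.
k_n = μ_nC_ox · (W/L) = 1.056 mA/V².
Assume saturation: I_D = ½ k_n V_ov² = 0.5 × 1.056 × 1.49² = 1.17 mA, giving V_DS = V_DD − I_D R_D = 15.7 − 1.17 × 9.94 = 4.1 V.
V_DS = 4.1 V ≥ V_ov = 1.49 V, confirming saturation.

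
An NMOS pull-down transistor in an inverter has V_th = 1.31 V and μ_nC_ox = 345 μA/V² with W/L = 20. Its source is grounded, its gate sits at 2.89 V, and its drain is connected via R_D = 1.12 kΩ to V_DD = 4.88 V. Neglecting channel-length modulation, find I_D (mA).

V_GS = V_G = 2.89 V, so V_ov = 2.89 − 1.31 = 1.58 V.
k_n = μ_nC_ox · (W/L) = 6.9 mA/V².
Assume saturation: I_D = ½ k_n V_ov² = 0.5 × 6.9 × 1.58² = 8.61 mA, giving V_DS = V_DD − I_D R_D = 4.88 − 8.61 × 1.12 = -4.77 V.
But -4.77 V < V_ov = 1.58 V, so the device is actually in triode.
In triode I_D = k_n[V_ov V_DS − ½ V_DS²] and I_D = (V_DD − V_DS)/R_D. Equating: 3.86 V_DS² − 13.21 V_DS + 4.88 = 0, giving V_DS = 0.421 V (the root below V_ov).
I_D = (4.88 − 0.421) / 1.12 = 3.98 mA.

I_D = 3.98 mA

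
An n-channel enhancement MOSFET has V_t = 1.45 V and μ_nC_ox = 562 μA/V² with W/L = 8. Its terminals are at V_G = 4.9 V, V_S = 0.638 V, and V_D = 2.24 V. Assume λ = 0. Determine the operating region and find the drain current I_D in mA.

Triode; I_D = 14.5 mA

V_GS = V_G − V_S = 4.9 − 0.638 = 4.26 V; V_DS = V_D − V_S = 2.24 − 0.638 = 1.6 V.
k_n = μ_nC_ox · (W/L) = 4.496 mA/V².
V_ov = V_GS − V_t = 4.26 − 1.45 = 2.81 V.
Since V_DS = 1.6 V < V_ov = 2.81 V, the device is in the triode region.
I_D = k_n [V_ov · V_DS − ½ V_DS²] = 4.496 × [2.81 × 1.6 − 0.5 × 1.6²] = 14.5 mA.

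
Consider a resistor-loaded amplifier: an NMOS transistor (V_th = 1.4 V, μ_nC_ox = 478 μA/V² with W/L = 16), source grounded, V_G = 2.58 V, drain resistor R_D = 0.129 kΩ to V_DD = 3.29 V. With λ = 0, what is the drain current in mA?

V_GS = V_G = 2.58 V, so V_ov = 2.58 − 1.4 = 1.18 V.
k_n = μ_nC_ox · (W/L) = 7.648 mA/V².
Assume saturation: I_D = ½ k_n V_ov² = 0.5 × 7.648 × 1.18² = 5.32 mA, giving V_DS = V_DD − I_D R_D = 3.29 − 5.32 × 0.129 = 2.6 V.
V_DS = 2.6 V ≥ V_ov = 1.18 V, confirming saturation.

I_D = 5.32 mA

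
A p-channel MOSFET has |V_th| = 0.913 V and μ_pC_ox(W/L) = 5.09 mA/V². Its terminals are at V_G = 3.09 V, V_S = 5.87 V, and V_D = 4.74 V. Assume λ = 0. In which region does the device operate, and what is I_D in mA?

Triode; I_D = 7.49 mA

V_SG = V_S − V_G = 5.87 − 3.09 = 2.78 V; V_SD = V_S − V_D = 5.87 − 4.74 = 1.13 V.
V_ov = V_SG − |V_th| = 2.78 − 0.913 = 1.87 V.
Since V_SD = 1.13 V < V_ov = 1.87 V, the device is in the triode region.
I_D = k_p [V_ov · V_SD − ½ V_SD²] = 5.09 × [1.87 × 1.13 − 0.5 × 1.13²] = 7.49 mA.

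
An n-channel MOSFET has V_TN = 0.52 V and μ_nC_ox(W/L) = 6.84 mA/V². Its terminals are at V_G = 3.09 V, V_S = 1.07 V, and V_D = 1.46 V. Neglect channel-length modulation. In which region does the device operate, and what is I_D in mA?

V_GS = V_G − V_S = 3.09 − 1.07 = 2.02 V; V_DS = V_D − V_S = 1.46 − 1.07 = 0.39 V.
V_ov = V_GS − V_TN = 2.02 − 0.52 = 1.5 V.
Since V_DS = 0.39 V < V_ov = 1.5 V, the device is in the triode region.
I_D = k_n [V_ov · V_DS − ½ V_DS²] = 6.84 × [1.5 × 0.39 − 0.5 × 0.39²] = 3.48 mA.

Triode; I_D = 3.48 mA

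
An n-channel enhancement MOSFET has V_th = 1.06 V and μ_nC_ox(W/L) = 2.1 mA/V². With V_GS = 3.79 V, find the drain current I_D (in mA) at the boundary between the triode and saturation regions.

I_D = 7.83 mA

At the boundary V_DS = V_ov = V_GS − V_th = 3.79 − 1.06 = 2.73 V.
I_D = ½ k_n V_ov² = 0.5 × 2.1 × 2.73² = 7.83 mA.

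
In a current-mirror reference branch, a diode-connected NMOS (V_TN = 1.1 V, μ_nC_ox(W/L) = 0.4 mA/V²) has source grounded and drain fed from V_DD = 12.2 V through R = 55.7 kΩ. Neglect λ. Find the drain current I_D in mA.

With gate tied to drain, V_GS = V_DS ≥ V_GS − V_TN, so the device is in saturation.
KCL at the drain: ½ k_n (V_GS − V_TN)² = (V_DD − V_GS)/R.
Let x = V_GS − 1.1. Then 11.1 x² + x − 11.1 = 0, giving x = 0.954 V (positive root), so V_GS = 2.05 V.
I_D = (V_DD − V_GS)/R = (12.2 − 2.05) / 55.7 = 0.182 mA.

I_D = 0.182 mA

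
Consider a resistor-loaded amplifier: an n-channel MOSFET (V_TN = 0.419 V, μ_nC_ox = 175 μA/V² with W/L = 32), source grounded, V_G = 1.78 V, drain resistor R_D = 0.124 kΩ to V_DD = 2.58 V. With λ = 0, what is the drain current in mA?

V_GS = V_G = 1.78 V, so V_ov = 1.78 − 0.419 = 1.36 V.
k_n = μ_nC_ox · (W/L) = 5.6 mA/V².
Assume saturation: I_D = ½ k_n V_ov² = 0.5 × 5.6 × 1.36² = 5.19 mA, giving V_DS = V_DD − I_D R_D = 2.58 − 5.19 × 0.124 = 1.94 V.
V_DS = 1.94 V ≥ V_ov = 1.36 V, confirming saturation.

I_D = 5.19 mA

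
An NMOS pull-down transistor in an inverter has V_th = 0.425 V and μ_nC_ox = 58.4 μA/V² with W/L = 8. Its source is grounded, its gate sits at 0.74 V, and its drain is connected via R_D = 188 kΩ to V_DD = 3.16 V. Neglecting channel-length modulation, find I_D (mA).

I_D = 0.0161 mA

V_GS = V_G = 0.74 V, so V_ov = 0.74 − 0.425 = 0.315 V.
k_n = μ_nC_ox · (W/L) = 0.4672 mA/V².
Assume saturation: I_D = ½ k_n V_ov² = 0.5 × 0.4672 × 0.315² = 0.0232 mA, giving V_DS = V_DD − I_D R_D = 3.16 − 0.0232 × 188 = -1.2 V.
But -1.2 V < V_ov = 0.315 V, so the device is actually in triode.
In triode I_D = k_n[V_ov V_DS − ½ V_DS²] and I_D = (V_DD − V_DS)/R_D. Equating: 43.9 V_DS² − 28.67 V_DS + 3.16 = 0, giving V_DS = 0.14 V (the root below V_ov).
I_D = (3.16 − 0.14) / 188 = 0.0161 mA.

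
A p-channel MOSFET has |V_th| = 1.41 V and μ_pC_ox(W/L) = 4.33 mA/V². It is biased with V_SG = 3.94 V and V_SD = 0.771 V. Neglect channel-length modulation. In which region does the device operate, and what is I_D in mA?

V_ov = V_SG − |V_th| = 3.94 − 1.41 = 2.53 V.
Since V_SD = 0.771 V < V_ov = 2.53 V, the device is in the triode region.
I_D = k_p [V_ov · V_SD − ½ V_SD²] = 4.33 × [2.53 × 0.771 − 0.5 × 0.771²] = 7.16 mA.

Triode; I_D = 7.16 mA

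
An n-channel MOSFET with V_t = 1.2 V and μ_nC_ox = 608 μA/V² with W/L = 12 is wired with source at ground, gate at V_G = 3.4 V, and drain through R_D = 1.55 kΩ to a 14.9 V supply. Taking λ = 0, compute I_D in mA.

V_GS = V_G = 3.4 V, so V_ov = 3.4 − 1.2 = 2.2 V.
k_n = μ_nC_ox · (W/L) = 7.296 mA/V².
Assume saturation: I_D = ½ k_n V_ov² = 0.5 × 7.296 × 2.2² = 17.7 mA, giving V_DS = V_DD − I_D R_D = 14.9 − 17.7 × 1.55 = -12.5 V.
But -12.5 V < V_ov = 2.2 V, so the device is actually in triode.
In triode I_D = k_n[V_ov V_DS − ½ V_DS²] and I_D = (V_DD − V_DS)/R_D. Equating: 5.65 V_DS² − 25.88 V_DS + 14.9 = 0, giving V_DS = 0.675 V (the root below V_ov).
I_D = (14.9 − 0.675) / 1.55 = 9.18 mA.

I_D = 9.18 mA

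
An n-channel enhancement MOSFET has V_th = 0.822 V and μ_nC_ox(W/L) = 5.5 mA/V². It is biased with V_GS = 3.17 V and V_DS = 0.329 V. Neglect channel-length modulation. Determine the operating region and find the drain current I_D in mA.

V_ov = V_GS − V_th = 3.17 − 0.822 = 2.35 V.
Since V_DS = 0.329 V < V_ov = 2.35 V, the device is in the triode region.
I_D = k_n [V_ov · V_DS − ½ V_DS²] = 5.5 × [2.35 × 0.329 − 0.5 × 0.329²] = 3.95 mA.

Triode; I_D = 3.95 mA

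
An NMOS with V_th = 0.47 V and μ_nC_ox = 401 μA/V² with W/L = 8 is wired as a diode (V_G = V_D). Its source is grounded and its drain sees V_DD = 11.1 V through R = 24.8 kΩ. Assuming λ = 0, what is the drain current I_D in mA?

I_D = 0.408 mA

With gate tied to drain, V_GS = V_DS ≥ V_GS − V_th, so the device is in saturation.
k_n = μ_nC_ox · (W/L) = 3.208 mA/V².
KCL at the drain: ½ k_n (V_GS − V_th)² = (V_DD − V_GS)/R.
Let x = V_GS − 0.47. Then 39.8 x² + x − 10.63 = 0, giving x = 0.505 V (positive root), so V_GS = 0.975 V.
I_D = (V_DD − V_GS)/R = (11.1 − 0.975) / 24.8 = 0.408 mA.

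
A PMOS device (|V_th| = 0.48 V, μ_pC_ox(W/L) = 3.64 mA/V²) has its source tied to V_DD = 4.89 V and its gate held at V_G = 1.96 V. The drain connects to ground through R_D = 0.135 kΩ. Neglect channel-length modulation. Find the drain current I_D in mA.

I_D = 10.9 mA

V_SG = V_DD − V_G = 4.89 − 1.96 = 2.93 V, so V_ov = 2.93 − 0.48 = 2.45 V.
Assume saturation: I_D = ½ k_p V_ov² = 0.5 × 3.64 × 2.45² = 10.9 mA, giving V_SD = V_DD − I_D R_D = 4.89 − 10.9 × 0.135 = 3.42 V.
V_SD = 3.42 V ≥ V_ov = 2.45 V, confirming saturation.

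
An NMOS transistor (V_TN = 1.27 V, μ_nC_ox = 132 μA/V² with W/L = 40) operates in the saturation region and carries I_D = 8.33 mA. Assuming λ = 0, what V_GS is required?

V_GS = 3.05 V

k_n = μ_nC_ox · (W/L) = 5.28 mA/V².
In saturation I_D = ½ k_n (V_GS − V_TN)², so V_GS − V_TN = √(2 I_D / k_n) = √(2 × 8.33 / 5.28) = 1.78 V.
V_GS = 1.27 + 1.78 = 3.05 V.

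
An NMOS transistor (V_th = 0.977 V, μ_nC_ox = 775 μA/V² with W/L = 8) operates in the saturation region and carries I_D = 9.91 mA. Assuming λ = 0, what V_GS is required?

k_n = μ_nC_ox · (W/L) = 6.2 mA/V².
In saturation I_D = ½ k_n (V_GS − V_th)², so V_GS − V_th = √(2 I_D / k_n) = √(2 × 9.91 / 6.2) = 1.79 V.
V_GS = 0.977 + 1.79 = 2.76 V.

V_GS = 2.76 V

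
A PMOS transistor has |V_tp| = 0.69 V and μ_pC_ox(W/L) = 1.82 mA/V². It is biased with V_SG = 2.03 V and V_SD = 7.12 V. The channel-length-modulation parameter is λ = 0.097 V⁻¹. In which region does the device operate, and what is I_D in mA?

Saturation; I_D = 2.76 mA

V_ov = V_SG − |V_tp| = 2.03 − 0.69 = 1.34 V.
Since V_SD = 7.12 V ≥ V_ov = 1.34 V, the device is in saturation.
I_D = ½ k_p V_ov² (1 + λ V_SD) = 0.5 × 1.82 × 1.34² × (1 + 0.097 × 7.12) = 2.76 mA.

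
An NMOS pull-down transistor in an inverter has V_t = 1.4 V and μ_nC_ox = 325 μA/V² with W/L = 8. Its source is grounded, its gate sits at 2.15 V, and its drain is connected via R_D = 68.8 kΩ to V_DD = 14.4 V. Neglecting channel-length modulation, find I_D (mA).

V_GS = V_G = 2.15 V, so V_ov = 2.15 − 1.4 = 0.75 V.
k_n = μ_nC_ox · (W/L) = 2.6 mA/V².
Assume saturation: I_D = ½ k_n V_ov² = 0.5 × 2.6 × 0.75² = 0.731 mA, giving V_DS = V_DD − I_D R_D = 14.4 − 0.731 × 68.8 = -35.9 V.
But -35.9 V < V_ov = 0.75 V, so the device is actually in triode.
In triode I_D = k_n[V_ov V_DS − ½ V_DS²] and I_D = (V_DD − V_DS)/R_D. Equating: 89.4 V_DS² − 135.2 V_DS + 14.4 = 0, giving V_DS = 0.115 V (the root below V_ov).
I_D = (14.4 − 0.115) / 68.8 = 0.208 mA.

I_D = 0.208 mA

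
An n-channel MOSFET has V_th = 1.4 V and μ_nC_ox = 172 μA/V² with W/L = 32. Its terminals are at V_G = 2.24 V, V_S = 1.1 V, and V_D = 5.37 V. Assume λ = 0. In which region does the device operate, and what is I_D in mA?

V_GS = V_G − V_S = 2.24 − 1.1 = 1.14 V; V_DS = V_D − V_S = 5.37 − 1.1 = 4.27 V.
V_GS = 1.14 V < V_th = 1.4 V, so the transistor is in cutoff.

Cutoff; I_D = 0 mA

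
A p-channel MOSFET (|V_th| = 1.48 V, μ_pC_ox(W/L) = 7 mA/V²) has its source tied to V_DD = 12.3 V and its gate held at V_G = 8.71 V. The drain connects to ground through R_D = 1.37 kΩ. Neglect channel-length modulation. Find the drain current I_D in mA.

I_D = 8.48 mA

V_SG = V_DD − V_G = 12.3 − 8.71 = 3.59 V, so V_ov = 3.59 − 1.48 = 2.11 V.
Assume saturation: I_D = ½ k_p V_ov² = 0.5 × 7 × 2.11² = 15.6 mA, giving V_SD = V_DD − I_D R_D = 12.3 − 15.6 × 1.37 = -9.05 V.
But -9.05 V < V_ov = 2.11 V, so the device is actually in triode.
In triode I_D = k_p[V_ov V_SD − ½ V_SD²] and I_D = (V_DD − V_SD)/R_D. Equating: 4.79 V_SD² − 21.23 V_SD + 12.3 = 0, giving V_SD = 0.685 V (the root below V_ov).
I_D = (12.3 − 0.685) / 1.37 = 8.48 mA.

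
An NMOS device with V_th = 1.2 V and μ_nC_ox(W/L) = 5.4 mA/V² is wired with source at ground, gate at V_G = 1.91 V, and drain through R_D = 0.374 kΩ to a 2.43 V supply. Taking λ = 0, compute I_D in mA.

I_D = 1.36 mA

V_GS = V_G = 1.91 V, so V_ov = 1.91 − 1.2 = 0.71 V.
Assume saturation: I_D = ½ k_n V_ov² = 0.5 × 5.4 × 0.71² = 1.36 mA, giving V_DS = V_DD − I_D R_D = 2.43 − 1.36 × 0.374 = 1.92 V.
V_DS = 1.92 V ≥ V_ov = 0.71 V, confirming saturation.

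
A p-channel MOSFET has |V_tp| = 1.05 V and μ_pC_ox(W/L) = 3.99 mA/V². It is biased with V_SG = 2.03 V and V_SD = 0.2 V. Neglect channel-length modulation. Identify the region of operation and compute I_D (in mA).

V_ov = V_SG − |V_tp| = 2.03 − 1.05 = 0.98 V.
Since V_SD = 0.2 V < V_ov = 0.98 V, the device is in the triode region.
I_D = k_p [V_ov · V_SD − ½ V_SD²] = 3.99 × [0.98 × 0.2 − 0.5 × 0.2²] = 0.702 mA.

Triode; I_D = 0.702 mA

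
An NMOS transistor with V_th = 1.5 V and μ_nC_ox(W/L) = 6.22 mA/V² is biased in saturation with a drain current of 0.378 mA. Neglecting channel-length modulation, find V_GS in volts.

In saturation I_D = ½ k_n (V_GS − V_th)², so V_GS − V_th = √(2 I_D / k_n) = √(2 × 0.378 / 6.22) = 0.349 V.
V_GS = 1.5 + 0.349 = 1.85 V.

V_GS = 1.85 V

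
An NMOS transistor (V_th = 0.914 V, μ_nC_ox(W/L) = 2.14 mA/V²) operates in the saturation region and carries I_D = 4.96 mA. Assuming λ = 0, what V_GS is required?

In saturation I_D = ½ k_n (V_GS − V_th)², so V_GS − V_th = √(2 I_D / k_n) = √(2 × 4.96 / 2.14) = 2.15 V.
V_GS = 0.914 + 2.15 = 3.07 V.

V_GS = 3.07 V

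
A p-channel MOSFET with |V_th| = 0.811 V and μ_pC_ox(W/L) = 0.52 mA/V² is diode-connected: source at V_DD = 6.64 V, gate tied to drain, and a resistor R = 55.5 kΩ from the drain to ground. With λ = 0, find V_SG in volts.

With gate tied to drain, V_SG = V_SD ≥ V_SG − |V_th|, so the device is in saturation.
KCL at the drain: ½ k_p (V_SG − |V_th|)² = (V_DD − V_SG)/R.
Let x = V_SG − 0.811. Then 14.4 x² + x − 5.829 = 0, giving x = 0.602 V (positive root), so V_SG = 1.41 V.
I_D = (V_DD − V_SG)/R = (6.64 − 1.41) / 55.5 = 0.0942 mA.

V_SG = 1.41 V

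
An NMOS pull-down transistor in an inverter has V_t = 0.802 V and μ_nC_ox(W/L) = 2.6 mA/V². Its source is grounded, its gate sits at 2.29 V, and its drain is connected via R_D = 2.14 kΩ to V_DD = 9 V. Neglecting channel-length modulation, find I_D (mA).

V_GS = V_G = 2.29 V, so V_ov = 2.29 − 0.802 = 1.49 V.
Assume saturation: I_D = ½ k_n V_ov² = 0.5 × 2.6 × 1.49² = 2.88 mA, giving V_DS = V_DD − I_D R_D = 9 − 2.88 × 2.14 = 2.84 V.
V_DS = 2.84 V ≥ V_ov = 1.49 V, confirming saturation.

I_D = 2.88 mA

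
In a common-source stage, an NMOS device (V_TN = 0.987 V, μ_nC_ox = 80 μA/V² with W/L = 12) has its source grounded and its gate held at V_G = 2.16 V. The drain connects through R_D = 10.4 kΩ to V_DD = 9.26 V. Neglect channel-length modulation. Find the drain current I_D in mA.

V_GS = V_G = 2.16 V, so V_ov = 2.16 − 0.987 = 1.17 V.
k_n = μ_nC_ox · (W/L) = 0.96 mA/V².
Assume saturation: I_D = ½ k_n V_ov² = 0.5 × 0.96 × 1.17² = 0.66 mA, giving V_DS = V_DD − I_D R_D = 9.26 − 0.66 × 10.4 = 2.39 V.
V_DS = 2.39 V ≥ V_ov = 1.17 V, confirming saturation.

I_D = 0.660 mA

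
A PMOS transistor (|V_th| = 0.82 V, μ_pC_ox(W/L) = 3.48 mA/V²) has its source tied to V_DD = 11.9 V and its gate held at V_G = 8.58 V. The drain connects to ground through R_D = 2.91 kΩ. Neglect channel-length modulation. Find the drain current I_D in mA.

I_D = 3.92 mA

V_SG = V_DD − V_G = 11.9 − 8.58 = 3.32 V, so V_ov = 3.32 − 0.82 = 2.5 V.
Assume saturation: I_D = ½ k_p V_ov² = 0.5 × 3.48 × 2.5² = 10.9 mA, giving V_SD = V_DD − I_D R_D = 11.9 − 10.9 × 2.91 = -19.7 V.
But -19.7 V < V_ov = 2.5 V, so the device is actually in triode.
In triode I_D = k_p[V_ov V_SD − ½ V_SD²] and I_D = (V_DD − V_SD)/R_D. Equating: 5.06 V_SD² − 26.32 V_SD + 11.9 = 0, giving V_SD = 0.5 V (the root below V_ov).
I_D = (11.9 − 0.5) / 2.91 = 3.92 mA.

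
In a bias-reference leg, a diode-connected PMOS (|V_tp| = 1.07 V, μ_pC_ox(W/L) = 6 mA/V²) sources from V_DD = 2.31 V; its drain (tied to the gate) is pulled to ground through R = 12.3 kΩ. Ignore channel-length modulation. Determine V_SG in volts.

V_SG = 1.24 V

With gate tied to drain, V_SG = V_SD ≥ V_SG − |V_tp|, so the device is in saturation.
KCL at the drain: ½ k_p (V_SG − |V_tp|)² = (V_DD − V_SG)/R.
Let x = V_SG − 1.07. Then 36.9 x² + x − 1.24 = 0, giving x = 0.17 V (positive root), so V_SG = 1.24 V.
I_D = (V_DD − V_SG)/R = (2.31 − 1.24) / 12.3 = 0.087 mA.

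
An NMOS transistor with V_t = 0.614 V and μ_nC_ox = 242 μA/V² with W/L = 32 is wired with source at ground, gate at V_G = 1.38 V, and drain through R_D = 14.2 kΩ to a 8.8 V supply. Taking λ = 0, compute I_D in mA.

V_GS = V_G = 1.38 V, so V_ov = 1.38 − 0.614 = 0.766 V.
k_n = μ_nC_ox · (W/L) = 7.744 mA/V².
Assume saturation: I_D = ½ k_n V_ov² = 0.5 × 7.744 × 0.766² = 2.27 mA, giving V_DS = V_DD − I_D R_D = 8.8 − 2.27 × 14.2 = -23.5 V.
But -23.5 V < V_ov = 0.766 V, so the device is actually in triode.
In triode I_D = k_n[V_ov V_DS − ½ V_DS²] and I_D = (V_DD − V_DS)/R_D. Equating: 55 V_DS² − 85.23 V_DS + 8.8 = 0, giving V_DS = 0.111 V (the root below V_ov).
I_D = (8.8 − 0.111) / 14.2 = 0.612 mA.

I_D = 0.612 mA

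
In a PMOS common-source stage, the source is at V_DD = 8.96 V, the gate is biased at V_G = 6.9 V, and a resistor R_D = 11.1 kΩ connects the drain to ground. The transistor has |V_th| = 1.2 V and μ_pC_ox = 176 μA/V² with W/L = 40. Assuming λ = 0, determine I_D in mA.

V_SG = V_DD − V_G = 8.96 − 6.9 = 2.06 V, so V_ov = 2.06 − 1.2 = 0.86 V.
k_p = μ_pC_ox · (W/L) = 7.04 mA/V².
Assume saturation: I_D = ½ k_p V_ov² = 0.5 × 7.04 × 0.86² = 2.6 mA, giving V_SD = V_DD − I_D R_D = 8.96 − 2.6 × 11.1 = -19.9 V.
But -19.9 V < V_ov = 0.86 V, so the device is actually in triode.
In triode I_D = k_p[V_ov V_SD − ½ V_SD²] and I_D = (V_DD − V_SD)/R_D. Equating: 39.1 V_SD² − 68.2 V_SD + 8.96 = 0, giving V_SD = 0.143 V (the root below V_ov).
I_D = (8.96 − 0.143) / 11.1 = 0.794 mA.

I_D = 0.794 mA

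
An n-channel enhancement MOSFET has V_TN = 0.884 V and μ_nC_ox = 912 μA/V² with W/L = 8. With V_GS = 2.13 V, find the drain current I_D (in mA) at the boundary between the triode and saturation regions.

I_D = 5.66 mA

At the boundary V_DS = V_ov = V_GS − V_TN = 2.13 − 0.884 = 1.25 V.
k_n = μ_nC_ox · (W/L) = 7.296 mA/V².
I_D = ½ k_n V_ov² = 0.5 × 7.296 × 1.25² = 5.66 mA.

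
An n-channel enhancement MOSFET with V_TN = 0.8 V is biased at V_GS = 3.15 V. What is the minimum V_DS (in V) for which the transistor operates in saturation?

The boundary between triode and saturation is V_DS = V_GS − V_TN = V_ov.
V_ov = 3.15 − 0.8 = 2.35 V.

V_DS,sat = 2.35 V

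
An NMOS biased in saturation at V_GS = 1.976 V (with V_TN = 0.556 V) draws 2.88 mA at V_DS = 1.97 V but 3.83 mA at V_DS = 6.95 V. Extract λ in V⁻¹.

λ = 0.0762 V⁻¹

With V_GS fixed, I_D ∝ (1 + λ V_DS) in saturation, so I_D2/I_D1 = (1 + λ V_DS2)/(1 + λ V_DS1).
3.83/2.88 = 1.33 = (1 + 6.95 λ)/(1 + 1.97 λ).
Solving: λ (I_D1 V_DS2 − I_D2 V_DS1) = I_D2 − I_D1, so λ = (3.83 − 2.88) / (2.88 × 6.95 − 3.83 × 1.97) = 0.95 / 12.5 = 0.0762 V⁻¹.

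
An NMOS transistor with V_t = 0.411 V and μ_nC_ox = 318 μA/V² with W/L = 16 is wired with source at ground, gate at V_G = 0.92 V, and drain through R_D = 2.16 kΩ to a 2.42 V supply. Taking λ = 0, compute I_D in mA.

V_GS = V_G = 0.92 V, so V_ov = 0.92 − 0.411 = 0.509 V.
k_n = μ_nC_ox · (W/L) = 5.088 mA/V².
Assume saturation: I_D = ½ k_n V_ov² = 0.5 × 5.088 × 0.509² = 0.659 mA, giving V_DS = V_DD − I_D R_D = 2.42 − 0.659 × 2.16 = 0.996 V.
V_DS = 0.996 V ≥ V_ov = 0.509 V, confirming saturation.

I_D = 0.659 mA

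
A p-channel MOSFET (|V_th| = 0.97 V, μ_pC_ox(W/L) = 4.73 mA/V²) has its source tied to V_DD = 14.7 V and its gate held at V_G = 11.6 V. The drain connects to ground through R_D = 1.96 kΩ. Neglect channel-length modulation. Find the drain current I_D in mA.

V_SG = V_DD − V_G = 14.7 − 11.6 = 3.1 V, so V_ov = 3.1 − 0.97 = 2.13 V.
Assume saturation: I_D = ½ k_p V_ov² = 0.5 × 4.73 × 2.13² = 10.7 mA, giving V_SD = V_DD − I_D R_D = 14.7 − 10.7 × 1.96 = -6.33 V.
But -6.33 V < V_ov = 2.13 V, so the device is actually in triode.
In triode I_D = k_p[V_ov V_SD − ½ V_SD²] and I_D = (V_DD − V_SD)/R_D. Equating: 4.64 V_SD² − 20.75 V_SD + 14.7 = 0, giving V_SD = 0.883 V (the root below V_ov).
I_D = (14.7 − 0.883) / 1.96 = 7.05 mA.

I_D = 7.05 mA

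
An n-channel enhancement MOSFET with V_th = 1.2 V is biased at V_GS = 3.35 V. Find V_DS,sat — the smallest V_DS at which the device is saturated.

The boundary between triode and saturation is V_DS = V_GS − V_th = V_ov.
V_ov = 3.35 − 1.2 = 2.15 V.

V_DS,sat = 2.15 V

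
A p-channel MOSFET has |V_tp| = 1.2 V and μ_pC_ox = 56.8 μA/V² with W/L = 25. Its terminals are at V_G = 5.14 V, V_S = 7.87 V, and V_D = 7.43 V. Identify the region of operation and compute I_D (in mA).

Triode; I_D = 0.818 mA

V_SG = V_S − V_G = 7.87 − 5.14 = 2.73 V; V_SD = V_S − V_D = 7.87 − 7.43 = 0.44 V.
k_p = μ_pC_ox · (W/L) = 1.42 mA/V².
V_ov = V_SG − |V_tp| = 2.73 − 1.2 = 1.53 V.
Since V_SD = 0.44 V < V_ov = 1.53 V, the device is in the triode region.
I_D = k_p [V_ov · V_SD − ½ V_SD²] = 1.42 × [1.53 × 0.44 − 0.5 × 0.44²] = 0.818 mA.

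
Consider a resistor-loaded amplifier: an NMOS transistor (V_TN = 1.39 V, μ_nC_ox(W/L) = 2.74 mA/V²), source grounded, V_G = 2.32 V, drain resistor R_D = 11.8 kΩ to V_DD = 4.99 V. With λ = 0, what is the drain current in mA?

I_D = 0.408 mA

V_GS = V_G = 2.32 V, so V_ov = 2.32 − 1.39 = 0.93 V.
Assume saturation: I_D = ½ k_n V_ov² = 0.5 × 2.74 × 0.93² = 1.18 mA, giving V_DS = V_DD − I_D R_D = 4.99 − 1.18 × 11.8 = -8.99 V.
But -8.99 V < V_ov = 0.93 V, so the device is actually in triode.
In triode I_D = k_n[V_ov V_DS − ½ V_DS²] and I_D = (V_DD − V_DS)/R_D. Equating: 16.2 V_DS² − 31.07 V_DS + 4.99 = 0, giving V_DS = 0.177 V (the root below V_ov).
I_D = (4.99 − 0.177) / 11.8 = 0.408 mA.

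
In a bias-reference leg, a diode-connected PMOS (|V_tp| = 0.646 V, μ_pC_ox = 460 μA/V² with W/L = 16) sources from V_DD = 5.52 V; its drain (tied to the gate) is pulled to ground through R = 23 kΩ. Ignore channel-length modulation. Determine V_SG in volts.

With gate tied to drain, V_SG = V_SD ≥ V_SG − |V_tp|, so the device is in saturation.
k_p = μ_pC_ox · (W/L) = 7.36 mA/V².
KCL at the drain: ½ k_p (V_SG − |V_tp|)² = (V_DD − V_SG)/R.
Let x = V_SG − 0.646. Then 84.6 x² + x − 4.874 = 0, giving x = 0.234 V (positive root), so V_SG = 0.88 V.
I_D = (V_DD − V_SG)/R = (5.52 − 0.88) / 23 = 0.202 mA.

V_SG = 0.880 V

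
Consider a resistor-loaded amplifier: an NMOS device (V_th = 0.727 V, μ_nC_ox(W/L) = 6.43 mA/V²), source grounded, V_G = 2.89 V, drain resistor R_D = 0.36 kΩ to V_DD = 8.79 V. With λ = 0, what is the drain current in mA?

V_GS = V_G = 2.89 V, so V_ov = 2.89 − 0.727 = 2.16 V.
Assume saturation: I_D = ½ k_n V_ov² = 0.5 × 6.43 × 2.16² = 15 mA, giving V_DS = V_DD − I_D R_D = 8.79 − 15 × 0.36 = 3.38 V.
V_DS = 3.38 V ≥ V_ov = 2.16 V, confirming saturation.

I_D = 15.0 mA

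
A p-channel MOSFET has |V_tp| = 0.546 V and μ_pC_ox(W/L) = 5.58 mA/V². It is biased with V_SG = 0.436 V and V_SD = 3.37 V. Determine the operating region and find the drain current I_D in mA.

V_SG = 0.436 V < |V_tp| = 0.546 V, so the transistor is in cutoff.

Cutoff; I_D = 0 mA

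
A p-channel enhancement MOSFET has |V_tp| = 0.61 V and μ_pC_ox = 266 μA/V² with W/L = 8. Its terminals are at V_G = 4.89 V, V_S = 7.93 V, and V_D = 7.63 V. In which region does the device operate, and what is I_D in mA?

V_SG = V_S − V_G = 7.93 − 4.89 = 3.04 V; V_SD = V_S − V_D = 7.93 − 7.63 = 0.3 V.
k_p = μ_pC_ox · (W/L) = 2.128 mA/V².
V_ov = V_SG − |V_tp| = 3.04 − 0.61 = 2.43 V.
Since V_SD = 0.3 V < V_ov = 2.43 V, the device is in the triode region.
I_D = k_p [V_ov · V_SD − ½ V_SD²] = 2.128 × [2.43 × 0.3 − 0.5 × 0.3²] = 1.46 mA.

Triode; I_D = 1.46 mA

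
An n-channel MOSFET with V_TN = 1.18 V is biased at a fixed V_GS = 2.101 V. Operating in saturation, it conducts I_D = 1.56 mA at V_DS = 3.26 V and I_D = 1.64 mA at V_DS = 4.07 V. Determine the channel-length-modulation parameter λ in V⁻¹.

λ = 0.0798 V⁻¹

With V_GS fixed, I_D ∝ (1 + λ V_DS) in saturation, so I_D2/I_D1 = (1 + λ V_DS2)/(1 + λ V_DS1).
1.64/1.56 = 1.051 = (1 + 4.07 λ)/(1 + 3.26 λ).
Solving: λ (I_D1 V_DS2 − I_D2 V_DS1) = I_D2 − I_D1, so λ = (1.64 − 1.56) / (1.56 × 4.07 − 1.64 × 3.26) = 0.08 / 1 = 0.0798 V⁻¹.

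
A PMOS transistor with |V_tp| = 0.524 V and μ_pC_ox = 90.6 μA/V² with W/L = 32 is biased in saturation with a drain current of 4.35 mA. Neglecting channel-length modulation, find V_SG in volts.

V_SG = 2.26 V

k_p = μ_pC_ox · (W/L) = 2.899 mA/V².
In saturation I_D = ½ k_p (V_SG − |V_tp|)², so V_SG − |V_tp| = √(2 I_D / k_p) = √(2 × 4.35 / 2.899) = 1.73 V.
V_SG = 0.524 + 1.73 = 2.26 V.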